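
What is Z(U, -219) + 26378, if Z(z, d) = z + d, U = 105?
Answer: 26264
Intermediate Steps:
Z(z, d) = d + z
Z(U, -219) + 26378 = (-219 + 105) + 26378 = -114 + 26378 = 26264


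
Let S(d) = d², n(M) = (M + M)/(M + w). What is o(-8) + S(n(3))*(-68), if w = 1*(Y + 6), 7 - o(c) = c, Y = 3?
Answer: -2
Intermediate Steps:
o(c) = 7 - c
w = 9 (w = 1*(3 + 6) = 1*9 = 9)
n(M) = 2*M/(9 + M) (n(M) = (M + M)/(M + 9) = (2*M)/(9 + M) = 2*M/(9 + M))
o(-8) + S(n(3))*(-68) = (7 - 1*(-8)) + (2*3/(9 + 3))²*(-68) = (7 + 8) + (2*3/12)²*(-68) = 15 + (2*3*(1/12))²*(-68) = 15 + (½)²*(-68) = 15 + (¼)*(-68) = 15 - 17 = -2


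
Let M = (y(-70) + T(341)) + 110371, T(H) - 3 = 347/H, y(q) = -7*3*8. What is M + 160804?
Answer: 92414757/341 ≈ 2.7101e+5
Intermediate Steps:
y(q) = -168 (y(q) = -21*8 = -168)
T(H) = 3 + 347/H
M = 37580593/341 (M = (-168 + (3 + 347/341)) + 110371 = (-168 + 1370/341) + 110371 = -55918/341 + 110371 = 37580593/341 ≈ 1.1021e+5)
M + 160804 = 37580593/341 + 160804 = 92414757/341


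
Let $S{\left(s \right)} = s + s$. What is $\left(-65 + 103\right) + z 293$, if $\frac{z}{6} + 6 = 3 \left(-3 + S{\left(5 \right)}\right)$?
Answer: $26408$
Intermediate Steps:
$S{\left(s \right)} = 2 s$
$z = 90$ ($z = -36 + 6 \cdot 3 \left(-3 + 2 \cdot 5\right) = -36 + 6 \cdot 3 \left(-3 + 10\right) = -36 + 6 \cdot 3 \cdot 7 = -36 + 6 \cdot 21 = -36 + 126 = 90$)
$\left(-65 + 103\right) + z 293 = \left(-65 + 103\right) + 90 \cdot 293 = 38 + 26370 = 26408$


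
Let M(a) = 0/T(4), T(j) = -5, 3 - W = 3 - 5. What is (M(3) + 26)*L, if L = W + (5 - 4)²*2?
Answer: 182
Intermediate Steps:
W = 5 (W = 3 - (3 - 5) = 3 - 1*(-2) = 3 + 2 = 5)
L = 7 (L = 5 + (5 - 4)²*2 = 5 + 1²*2 = 5 + 1*2 = 5 + 2 = 7)
M(a) = 0 (M(a) = 0/(-5) = 0*(-⅕) = 0)
(M(3) + 26)*L = (0 + 26)*7 = 26*7 = 182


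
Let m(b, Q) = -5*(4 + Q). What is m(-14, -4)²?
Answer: 0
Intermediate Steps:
m(b, Q) = -20 - 5*Q
m(-14, -4)² = (-20 - 5*(-4))² = (-20 + 20)² = 0² = 0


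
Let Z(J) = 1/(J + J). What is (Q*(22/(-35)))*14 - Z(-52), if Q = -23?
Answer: 105253/520 ≈ 202.41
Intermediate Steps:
Z(J) = 1/(2*J)
(Q*(22/(-35)))*14 - Z(-52) = -506/(-35)*14 - 1/(2*(-52)) = -506*(-1)/35*14 - (-1)/(2*52) = -23*(-22/35)*14 - 1*(-1/104) = (506/35)*14 + 1/104 = 1012/5 + 1/104 = 105253/520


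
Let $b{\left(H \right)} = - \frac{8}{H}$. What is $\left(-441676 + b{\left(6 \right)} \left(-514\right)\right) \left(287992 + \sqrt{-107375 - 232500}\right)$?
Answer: $- \frac{381005352224}{3} - \frac{6614860 i \sqrt{13595}}{3} \approx -1.27 \cdot 10^{11} - 2.5709 \cdot 10^{8} i$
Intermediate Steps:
$\left(-441676 + b{\left(6 \right)} \left(-514\right)\right) \left(287992 + \sqrt{-107375 - 232500}\right) = \left(-441676 + - \frac{8}{6} \left(-514\right)\right) \left(287992 + \sqrt{-107375 - 232500}\right) = \left(-441676 + \left(-8\right) \frac{1}{6} \left(-514\right)\right) \left(287992 + \sqrt{-339875}\right) = \left(-441676 - - \frac{2056}{3}\right) \left(287992 + 5 i \sqrt{13595}\right) = \left(-441676 + \frac{2056}{3}\right) \left(287992 + 5 i \sqrt{13595}\right) = - \frac{1322972 \left(287992 + 5 i \sqrt{13595}\right)}{3} = - \frac{381005352224}{3} - \frac{6614860 i \sqrt{13595}}{3}$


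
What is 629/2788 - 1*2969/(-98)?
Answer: 245271/8036 ≈ 30.522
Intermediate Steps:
629/2788 - 1*2969/(-98) = 629*(1/2788) - 2969*(-1/98) = 37/164 + 2969/98 = 245271/8036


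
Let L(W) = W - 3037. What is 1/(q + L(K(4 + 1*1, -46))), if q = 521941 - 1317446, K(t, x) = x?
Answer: -1/798588 ≈ -1.2522e-6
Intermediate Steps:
q = -795505
L(W) = -3037 + W
1/(q + L(K(4 + 1*1, -46))) = 1/(-795505 + (-3037 - 46)) = 1/(-795505 - 3083) = 1/(-798588) = -1/798588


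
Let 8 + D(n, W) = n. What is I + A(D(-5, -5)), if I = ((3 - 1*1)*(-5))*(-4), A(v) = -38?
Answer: 2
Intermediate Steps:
D(n, W) = -8 + n
I = 40 (I = ((3 - 1)*(-5))*(-4) = (2*(-5))*(-4) = -10*(-4) = 40)
I + A(D(-5, -5)) = 40 - 38 = 2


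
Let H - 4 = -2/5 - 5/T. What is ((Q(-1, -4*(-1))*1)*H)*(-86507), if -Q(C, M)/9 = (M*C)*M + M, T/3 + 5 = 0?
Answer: -183740868/5 ≈ -3.6748e+7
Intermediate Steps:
T = -15 (T = -15 + 3*0 = -15 + 0 = -15)
Q(C, M) = -9*M - 9*C*M² (Q(C, M) = -9*((M*C)*M + M) = -9*((C*M)*M + M) = -9*(C*M² + M) = -9*(M + C*M²) = -9*M - 9*C*M²)
H = 59/15 (H = 4 + (-2/5 - 5/(-15)) = 4 + (-2*⅕ - 5*(-1/15)) = 4 + (-⅖ + ⅓) = 4 - 1/15 = 59/15 ≈ 3.9333)
((Q(-1, -4*(-1))*1)*H)*(-86507) = ((-9*(-4*(-1))*(1 - (-4)*(-1))*1)*(59/15))*(-86507) = ((-9*4*(1 - 1*4)*1)*(59/15))*(-86507) = ((-9*4*(1 - 4)*1)*(59/15))*(-86507) = ((-9*4*(-3)*1)*(59/15))*(-86507) = ((108*1)*(59/15))*(-86507) = (108*(59/15))*(-86507) = (2124/5)*(-86507) = -183740868/5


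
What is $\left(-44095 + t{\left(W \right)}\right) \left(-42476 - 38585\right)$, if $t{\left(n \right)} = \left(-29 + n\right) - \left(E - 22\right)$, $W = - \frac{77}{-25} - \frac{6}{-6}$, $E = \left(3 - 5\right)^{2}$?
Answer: $\frac{89373643428}{25} \approx 3.5749 \cdot 10^{9}$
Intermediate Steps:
$E = 4$ ($E = \left(-2\right)^{2} = 4$)
$W = \frac{102}{25}$ ($W = \left(-77\right) \left(- \frac{1}{25}\right) - -1 = \frac{77}{25} + 1 = \frac{102}{25} \approx 4.08$)
$t{\left(n \right)} = -11 + n$ ($t{\left(n \right)} = \left(-29 + n\right) - \left(4 - 22\right) = \left(-29 + n\right) - -18 = \left(-29 + n\right) + 18 = -11 + n$)
$\left(-44095 + t{\left(W \right)}\right) \left(-42476 - 38585\right) = \left(-44095 + \left(-11 + \frac{102}{25}\right)\right) \left(-42476 - 38585\right) = \left(-44095 - \frac{173}{25}\right) \left(-81061\right) = \left(- \frac{1102548}{25}\right) \left(-81061\right) = \frac{89373643428}{25}$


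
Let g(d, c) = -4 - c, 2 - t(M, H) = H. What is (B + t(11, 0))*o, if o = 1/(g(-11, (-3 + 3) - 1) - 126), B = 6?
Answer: -8/129 ≈ -0.062016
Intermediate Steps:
t(M, H) = 2 - H
o = -1/129 (o = 1/((-4 - ((-3 + 3) - 1)) - 126) = 1/((-4 - (0 - 1)) - 126) = 1/((-4 - 1*(-1)) - 126) = 1/((-4 + 1) - 126) = 1/(-3 - 126) = 1/(-129) = -1/129 ≈ -0.0077519)
(B + t(11, 0))*o = (6 + (2 - 1*0))*(-1/129) = (6 + (2 + 0))*(-1/129) = (6 + 2)*(-1/129) = 8*(-1/129) = -8/129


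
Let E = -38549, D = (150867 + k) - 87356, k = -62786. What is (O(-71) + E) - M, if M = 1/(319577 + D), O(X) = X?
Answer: -12370063241/320302 ≈ -38620.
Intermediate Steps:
D = 725 (D = (150867 - 62786) - 87356 = 88081 - 87356 = 725)
M = 1/320302 (M = 1/(319577 + 725) = 1/320302 ≈ 3.1221e-6)
(O(-71) + E) - M = (-71 - 38549) - 1*1/320302 = -38620 - 1/320302 = -12370063241/320302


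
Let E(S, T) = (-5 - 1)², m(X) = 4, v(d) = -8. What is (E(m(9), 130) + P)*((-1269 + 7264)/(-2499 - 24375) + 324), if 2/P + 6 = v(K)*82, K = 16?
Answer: 103674571615/8895294 ≈ 11655.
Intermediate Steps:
E(S, T) = 36 (E(S, T) = (-6)² = 36)
P = -1/331 (P = 2/(-6 - 8*82) = 2/(-6 - 656) = 2/(-662) = 2*(-1/662) = -1/331 ≈ -0.0030211)
(E(m(9), 130) + P)*((-1269 + 7264)/(-2499 - 24375) + 324) = (36 - 1/331)*((-1269 + 7264)/(-2499 - 24375) + 324) = 11915*(5995/(-26874) + 324)/331 = 11915*(5995*(-1/26874) + 324)/331 = 11915*(-5995/26874 + 324)/331 = (11915/331)*(8701181/26874) = 103674571615/8895294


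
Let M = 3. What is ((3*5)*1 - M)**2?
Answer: 144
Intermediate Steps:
((3*5)*1 - M)**2 = ((3*5)*1 - 1*3)**2 = (15*1 - 3)**2 = (15 - 3)**2 = 12**2 = 144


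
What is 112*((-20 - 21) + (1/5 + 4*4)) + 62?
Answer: -13578/5 ≈ -2715.6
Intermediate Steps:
112*((-20 - 21) + (1/5 + 4*4)) + 62 = 112*(-41 + (⅕ + 16)) + 62 = 112*(-41 + 81/5) + 62 = 112*(-124/5) + 62 = -13888/5 + 62 = -13578/5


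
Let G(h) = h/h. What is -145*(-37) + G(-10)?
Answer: 5366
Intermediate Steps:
G(h) = 1
-145*(-37) + G(-10) = -145*(-37) + 1 = 5365 + 1 = 5366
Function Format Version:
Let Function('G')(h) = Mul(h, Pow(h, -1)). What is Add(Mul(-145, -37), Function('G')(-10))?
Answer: 5366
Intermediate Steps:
Function('G')(h) = 1
Add(Mul(-145, -37), Function('G')(-10)) = Add(Mul(-145, -37), 1) = Add(5365, 1) = 5366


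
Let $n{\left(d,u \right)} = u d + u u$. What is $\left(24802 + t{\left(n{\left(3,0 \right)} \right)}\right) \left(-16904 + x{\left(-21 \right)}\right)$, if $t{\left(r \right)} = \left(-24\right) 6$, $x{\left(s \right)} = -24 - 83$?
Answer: $-419457238$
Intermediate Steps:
$n{\left(d,u \right)} = u^{2} + d u$ ($n{\left(d,u \right)} = d u + u^{2} = u^{2} + d u$)
$x{\left(s \right)} = -107$ ($x{\left(s \right)} = -24 - 83 = -107$)
$t{\left(r \right)} = -144$
$\left(24802 + t{\left(n{\left(3,0 \right)} \right)}\right) \left(-16904 + x{\left(-21 \right)}\right) = \left(24802 - 144\right) \left(-16904 - 107\right) = 24658 \left(-17011\right) = -419457238$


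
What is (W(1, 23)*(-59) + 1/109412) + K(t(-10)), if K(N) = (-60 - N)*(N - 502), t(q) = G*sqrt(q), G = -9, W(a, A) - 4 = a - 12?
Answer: 3429300317/109412 - 3978*I*sqrt(10) ≈ 31343.0 - 12580.0*I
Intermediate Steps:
W(a, A) = -8 + a (W(a, A) = 4 + (a - 12) = 4 + (-12 + a) = -8 + a)
t(q) = -9*sqrt(q)
K(N) = (-502 + N)*(-60 - N) (K(N) = (-60 - N)*(-502 + N) = (-502 + N)*(-60 - N))
(W(1, 23)*(-59) + 1/109412) + K(t(-10)) = ((-8 + 1)*(-59) + 1/109412) + (30120 - (-9*I*sqrt(10))**2 + 442*(-9*I*sqrt(10))) = (-7*(-59) + 1/109412) + (30120 - (-9*I*sqrt(10))**2 + 442*(-9*I*sqrt(10))) = (413 + 1/109412) + (30120 - (-9*I*sqrt(10))**2 + 442*(-9*I*sqrt(10))) = 45187157/109412 + (30120 - 1*(-810) - 3978*I*sqrt(10)) = 45187157/109412 + (30120 + 810 - 3978*I*sqrt(10)) = 45187157/109412 + (30930 - 3978*I*sqrt(10)) = 3429300317/109412 - 3978*I*sqrt(10)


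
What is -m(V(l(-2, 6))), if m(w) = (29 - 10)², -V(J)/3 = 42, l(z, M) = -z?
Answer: -361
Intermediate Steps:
V(J) = -126 (V(J) = -3*42 = -126)
m(w) = 361 (m(w) = 19² = 361)
-m(V(l(-2, 6))) = -1*361 = -361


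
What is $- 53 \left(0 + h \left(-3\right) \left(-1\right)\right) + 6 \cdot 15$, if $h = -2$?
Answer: $408$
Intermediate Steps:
$- 53 \left(0 + h \left(-3\right) \left(-1\right)\right) + 6 \cdot 15 = - 53 \left(0 + \left(-2\right) \left(-3\right) \left(-1\right)\right) + 6 \cdot 15 = - 53 \left(0 + 6 \left(-1\right)\right) + 90 = - 53 \left(0 - 6\right) + 90 = \left(-53\right) \left(-6\right) + 90 = 318 + 90 = 408$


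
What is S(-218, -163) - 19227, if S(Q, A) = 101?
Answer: -19126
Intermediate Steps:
S(-218, -163) - 19227 = 101 - 19227 = -19126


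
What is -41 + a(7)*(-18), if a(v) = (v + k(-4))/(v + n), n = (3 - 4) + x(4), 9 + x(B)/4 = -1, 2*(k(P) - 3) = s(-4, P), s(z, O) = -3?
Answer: -73/2 ≈ -36.500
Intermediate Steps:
k(P) = 3/2 (k(P) = 3 + (½)*(-3) = 3 - 3/2 = 3/2)
x(B) = -40 (x(B) = -36 + 4*(-1) = -36 - 4 = -40)
n = -41 (n = (3 - 4) - 40 = -1 - 40 = -41)
a(v) = (3/2 + v)/(-41 + v) (a(v) = (v + 3/2)/(v - 41) = (3/2 + v)/(-41 + v))
-41 + a(7)*(-18) = -41 + ((3/2 + 7)/(-41 + 7))*(-18) = -41 + ((17/2)/(-34))*(-18) = -41 - 1/34*17/2*(-18) = -41 - ¼*(-18) = -41 + 9/2 = -73/2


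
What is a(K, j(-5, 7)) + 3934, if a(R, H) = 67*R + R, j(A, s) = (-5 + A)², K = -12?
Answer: 3118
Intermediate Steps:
a(R, H) = 68*R
a(K, j(-5, 7)) + 3934 = 68*(-12) + 3934 = -816 + 3934 = 3118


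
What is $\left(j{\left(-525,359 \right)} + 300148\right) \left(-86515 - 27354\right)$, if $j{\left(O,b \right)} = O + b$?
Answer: $-34158650358$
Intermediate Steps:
$\left(j{\left(-525,359 \right)} + 300148\right) \left(-86515 - 27354\right) = \left(\left(-525 + 359\right) + 300148\right) \left(-86515 - 27354\right) = \left(-166 + 300148\right) \left(-113869\right) = 299982 \left(-113869\right) = -34158650358$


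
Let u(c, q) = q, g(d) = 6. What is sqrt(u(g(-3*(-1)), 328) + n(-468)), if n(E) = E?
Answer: 2*I*sqrt(35) ≈ 11.832*I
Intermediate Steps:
sqrt(u(g(-3*(-1)), 328) + n(-468)) = sqrt(328 - 468) = sqrt(-140) = 2*I*sqrt(35)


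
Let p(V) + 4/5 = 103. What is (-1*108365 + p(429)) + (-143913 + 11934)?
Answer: -1201209/5 ≈ -2.4024e+5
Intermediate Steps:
p(V) = 511/5 (p(V) = -⅘ + 103 = 511/5)
(-1*108365 + p(429)) + (-143913 + 11934) = (-1*108365 + 511/5) + (-143913 + 11934) = (-108365 + 511/5) - 131979 = -541314/5 - 131979 = -1201209/5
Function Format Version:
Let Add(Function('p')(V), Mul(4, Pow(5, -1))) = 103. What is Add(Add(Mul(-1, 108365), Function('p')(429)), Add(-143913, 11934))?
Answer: Rational(-1201209, 5) ≈ -2.4024e+5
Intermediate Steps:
Function('p')(V) = Rational(511, 5) (Function('p')(V) = Add(Rational(-4, 5), 103) = Rational(511, 5))
Add(Add(Mul(-1, 108365), Function('p')(429)), Add(-143913, 11934)) = Add(Add(Mul(-1, 108365), Rational(511, 5)), Add(-143913, 11934)) = Add(Add(-108365, Rational(511, 5)), -131979) = Add(Rational(-541314, 5), -131979) = Rational(-1201209, 5)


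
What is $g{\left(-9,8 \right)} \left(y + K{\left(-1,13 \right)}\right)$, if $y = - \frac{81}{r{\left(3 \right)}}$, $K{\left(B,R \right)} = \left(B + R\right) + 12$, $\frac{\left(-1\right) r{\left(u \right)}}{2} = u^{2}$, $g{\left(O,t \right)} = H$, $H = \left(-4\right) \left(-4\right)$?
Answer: $456$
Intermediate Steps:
$H = 16$
$g{\left(O,t \right)} = 16$
$r{\left(u \right)} = - 2 u^{2}$
$K{\left(B,R \right)} = 12 + B + R$
$y = \frac{9}{2}$ ($y = - \frac{81}{\left(-2\right) 3^{2}} = - \frac{81}{\left(-2\right) 9} = - \frac{81}{-18} = \left(-81\right) \left(- \frac{1}{18}\right) = \frac{9}{2} \approx 4.5$)
$g{\left(-9,8 \right)} \left(y + K{\left(-1,13 \right)}\right) = 16 \left(\frac{9}{2} + \left(12 - 1 + 13\right)\right) = 16 \left(\frac{9}{2} + 24\right) = 16 \cdot \frac{57}{2} = 456$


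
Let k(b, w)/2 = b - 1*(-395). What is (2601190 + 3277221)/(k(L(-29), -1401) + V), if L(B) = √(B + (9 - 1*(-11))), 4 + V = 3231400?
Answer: 9500058868223/5223513169316 - 17635233*I/5223513169316 ≈ 1.8187 - 3.3761e-6*I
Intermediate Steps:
V = 3231396 (V = -4 + 3231400 = 3231396)
L(B) = √(20 + B) (L(B) = √(B + (9 + 11)) = √(B + 20) = √(20 + B))
k(b, w) = 790 + 2*b (k(b, w) = 2*(b - 1*(-395)) = 2*(b + 395) = 2*(395 + b) = 790 + 2*b)
(2601190 + 3277221)/(k(L(-29), -1401) + V) = (2601190 + 3277221)/((790 + 2*√(20 - 29)) + 3231396) = 5878411/((790 + 2*√(-9)) + 3231396) = 5878411/((790 + 2*(3*I)) + 3231396) = 5878411/((790 + 6*I) + 3231396) = 5878411/(3232186 + 6*I) = 5878411*((3232186 - 6*I)/10447026338632) = 5878411*(3232186 - 6*I)/10447026338632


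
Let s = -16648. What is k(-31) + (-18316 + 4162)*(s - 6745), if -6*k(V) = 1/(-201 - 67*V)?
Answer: 3726912499631/11256 ≈ 3.3110e+8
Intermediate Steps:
k(V) = -1/(6*(-201 - 67*V))
k(-31) + (-18316 + 4162)*(s - 6745) = 1/(402*(3 - 31)) + (-18316 + 4162)*(-16648 - 6745) = (1/402)/(-28) - 14154*(-23393) = (1/402)*(-1/28) + 331104522 = -1/11256 + 331104522 = 3726912499631/11256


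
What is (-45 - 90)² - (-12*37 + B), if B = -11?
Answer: 18680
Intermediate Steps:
(-45 - 90)² - (-12*37 + B) = (-45 - 90)² - (-12*37 - 11) = (-135)² - (-444 - 11) = 18225 - 1*(-455) = 18225 + 455 = 18680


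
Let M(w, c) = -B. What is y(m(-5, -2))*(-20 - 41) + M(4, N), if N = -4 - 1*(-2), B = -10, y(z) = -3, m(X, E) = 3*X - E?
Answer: 193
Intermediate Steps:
m(X, E) = -E + 3*X
N = -2 (N = -4 + 2 = -2)
M(w, c) = 10 (M(w, c) = -1*(-10) = 10)
y(m(-5, -2))*(-20 - 41) + M(4, N) = -3*(-20 - 41) + 10 = -3*(-61) + 10 = 183 + 10 = 193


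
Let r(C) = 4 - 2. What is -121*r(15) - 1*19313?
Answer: -19555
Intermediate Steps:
r(C) = 2
-121*r(15) - 1*19313 = -121*2 - 1*19313 = -242 - 19313 = -19555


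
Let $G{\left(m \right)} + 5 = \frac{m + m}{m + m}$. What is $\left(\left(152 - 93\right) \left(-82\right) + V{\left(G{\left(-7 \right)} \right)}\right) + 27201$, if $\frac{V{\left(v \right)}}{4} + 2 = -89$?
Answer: $21999$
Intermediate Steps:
$G{\left(m \right)} = -4$ ($G{\left(m \right)} = -5 + \frac{m + m}{m + m} = -5 + \frac{2 m}{2 m} = -5 + 2 m \frac{1}{2 m} = -5 + 1 = -4$)
$V{\left(v \right)} = -364$ ($V{\left(v \right)} = -8 + 4 \left(-89\right) = -8 - 356 = -364$)
$\left(\left(152 - 93\right) \left(-82\right) + V{\left(G{\left(-7 \right)} \right)}\right) + 27201 = \left(\left(152 - 93\right) \left(-82\right) - 364\right) + 27201 = \left(59 \left(-82\right) - 364\right) + 27201 = \left(-4838 - 364\right) + 27201 = -5202 + 27201 = 21999$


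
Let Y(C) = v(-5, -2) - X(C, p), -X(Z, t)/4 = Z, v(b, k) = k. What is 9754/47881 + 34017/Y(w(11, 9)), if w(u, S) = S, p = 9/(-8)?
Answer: 95829389/95762 ≈ 1000.7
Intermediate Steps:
p = -9/8 (p = 9*(-⅛) = -9/8 ≈ -1.1250)
X(Z, t) = -4*Z
Y(C) = -2 + 4*C (Y(C) = -2 - (-4)*C = -2 + 4*C)
9754/47881 + 34017/Y(w(11, 9)) = 9754/47881 + 34017/(-2 + 4*9) = 9754*(1/47881) + 34017/(-2 + 36) = 9754/47881 + 34017/34 = 9754/47881 + 34017*(1/34) = 9754/47881 + 2001/2 = 95829389/95762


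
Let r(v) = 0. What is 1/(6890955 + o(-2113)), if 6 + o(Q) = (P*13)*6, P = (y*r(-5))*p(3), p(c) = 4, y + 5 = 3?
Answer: 1/6890949 ≈ 1.4512e-7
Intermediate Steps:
y = -2 (y = -5 + 3 = -2)
P = 0 (P = -2*0*4 = 0*4 = 0)
o(Q) = -6 (o(Q) = -6 + (0*13)*6 = -6 + 0*6 = -6 + 0 = -6)
1/(6890955 + o(-2113)) = 1/(6890955 - 6) = 1/6890949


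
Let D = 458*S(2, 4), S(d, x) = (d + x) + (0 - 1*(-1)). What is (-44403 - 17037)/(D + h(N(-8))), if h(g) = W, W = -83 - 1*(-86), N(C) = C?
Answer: -61440/3209 ≈ -19.146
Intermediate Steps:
W = 3 (W = -83 + 86 = 3)
S(d, x) = 1 + d + x (S(d, x) = (d + x) + (0 + 1) = (d + x) + 1 = 1 + d + x)
h(g) = 3
D = 3206 (D = 458*(1 + 2 + 4) = 458*7 = 3206)
(-44403 - 17037)/(D + h(N(-8))) = (-44403 - 17037)/(3206 + 3) = -61440/3209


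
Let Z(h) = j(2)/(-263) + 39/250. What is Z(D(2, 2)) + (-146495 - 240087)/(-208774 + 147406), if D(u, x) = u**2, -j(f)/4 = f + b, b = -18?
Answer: 6266332519/1008736500 ≈ 6.2121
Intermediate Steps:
j(f) = 72 - 4*f (j(f) = -4*(f - 18) = -4*(-18 + f) = 72 - 4*f)
Z(h) = -5743/65750 (Z(h) = (72 - 4*2)/(-263) + 39/250 = (72 - 8)*(-1/263) + 39*(1/250) = 64*(-1/263) + 39/250 = -64/263 + 39/250 = -5743/65750)
Z(D(2, 2)) + (-146495 - 240087)/(-208774 + 147406) = -5743/65750 + (-146495 - 240087)/(-208774 + 147406) = -5743/65750 - 386582/(-61368) = -5743/65750 - 386582*(-1/61368) = -5743/65750 + 193291/30684 = 6266332519/1008736500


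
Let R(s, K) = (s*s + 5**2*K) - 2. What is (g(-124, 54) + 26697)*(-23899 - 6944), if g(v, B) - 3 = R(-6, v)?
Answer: -728943462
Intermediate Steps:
R(s, K) = -2 + s**2 + 25*K (R(s, K) = (s**2 + 25*K) - 2 = -2 + s**2 + 25*K)
g(v, B) = 37 + 25*v (g(v, B) = 3 + (-2 + (-6)**2 + 25*v) = 3 + (-2 + 36 + 25*v) = 3 + (34 + 25*v) = 37 + 25*v)
(g(-124, 54) + 26697)*(-23899 - 6944) = ((37 + 25*(-124)) + 26697)*(-23899 - 6944) = ((37 - 3100) + 26697)*(-30843) = (-3063 + 26697)*(-30843) = 23634*(-30843) = -728943462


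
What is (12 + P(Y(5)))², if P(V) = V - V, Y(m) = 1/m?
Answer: 144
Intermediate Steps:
P(V) = 0
(12 + P(Y(5)))² = (12 + 0)² = 12² = 144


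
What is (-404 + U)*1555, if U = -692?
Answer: -1704280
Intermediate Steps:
(-404 + U)*1555 = (-404 - 692)*1555 = -1096*1555 = -1704280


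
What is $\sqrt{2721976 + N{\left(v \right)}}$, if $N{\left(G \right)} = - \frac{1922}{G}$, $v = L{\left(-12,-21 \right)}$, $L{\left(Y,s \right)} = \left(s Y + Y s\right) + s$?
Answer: $\frac{\sqrt{635006130738}}{483} \approx 1649.8$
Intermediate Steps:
$L{\left(Y,s \right)} = s + 2 Y s$ ($L{\left(Y,s \right)} = \left(Y s + Y s\right) + s = 2 Y s + s = s + 2 Y s$)
$v = 483$ ($v = - 21 \left(1 + 2 \left(-12\right)\right) = - 21 \left(1 - 24\right) = \left(-21\right) \left(-23\right) = 483$)
$\sqrt{2721976 + N{\left(v \right)}} = \sqrt{2721976 - \frac{1922}{483}} = \sqrt{\frac{1314712486}{483}} = \frac{\sqrt{635006130738}}{483}$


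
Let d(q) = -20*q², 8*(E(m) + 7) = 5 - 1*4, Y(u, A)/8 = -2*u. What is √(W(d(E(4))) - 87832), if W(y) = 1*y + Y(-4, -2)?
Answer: I*√1419413/4 ≈ 297.85*I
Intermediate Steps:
Y(u, A) = -16*u (Y(u, A) = 8*(-2*u) = -16*u)
E(m) = -55/8 (E(m) = -7 + (5 - 1*4)/8 = -7 + (5 - 4)/8 = -7 + (⅛)*1 = -7 + ⅛ = -55/8)
W(y) = 64 + y (W(y) = 1*y - 16*(-4) = y + 64 = 64 + y)
√(W(d(E(4))) - 87832) = √((64 - 20*(-55/8)²) - 87832) = √((64 - 20*3025/64) - 87832) = √((64 - 15125/16) - 87832) = √(-14101/16 - 87832) = √(-1419413/16) = I*√1419413/4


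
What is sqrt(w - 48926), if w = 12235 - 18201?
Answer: 2*I*sqrt(13723) ≈ 234.29*I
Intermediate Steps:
w = -5966
sqrt(w - 48926) = sqrt(-5966 - 48926) = sqrt(-54892) = 2*I*sqrt(13723)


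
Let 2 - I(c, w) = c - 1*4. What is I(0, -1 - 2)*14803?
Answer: 88818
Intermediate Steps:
I(c, w) = 6 - c (I(c, w) = 2 - (c - 1*4) = 2 - (c - 4) = 2 - (-4 + c) = 2 + (4 - c) = 6 - c)
I(0, -1 - 2)*14803 = (6 - 1*0)*14803 = (6 + 0)*14803 = 6*14803 = 88818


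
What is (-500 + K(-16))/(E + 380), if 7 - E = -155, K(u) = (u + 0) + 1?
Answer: -515/542 ≈ -0.95018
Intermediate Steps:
K(u) = 1 + u (K(u) = u + 1 = 1 + u)
E = 162 (E = 7 - 1*(-155) = 7 + 155 = 162)
(-500 + K(-16))/(E + 380) = (-500 + (1 - 16))/(162 + 380) = (-500 - 15)/542 = -515*1/542 = -515/542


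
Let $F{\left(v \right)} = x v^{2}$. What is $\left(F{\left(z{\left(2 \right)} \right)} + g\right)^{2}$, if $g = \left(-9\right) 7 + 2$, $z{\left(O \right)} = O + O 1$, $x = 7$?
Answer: $2601$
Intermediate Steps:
$z{\left(O \right)} = 2 O$ ($z{\left(O \right)} = O + O = 2 O$)
$g = -61$ ($g = -63 + 2 = -61$)
$F{\left(v \right)} = 7 v^{2}$
$\left(F{\left(z{\left(2 \right)} \right)} + g\right)^{2} = \left(7 \left(2 \cdot 2\right)^{2} - 61\right)^{2} = \left(7 \cdot 4^{2} - 61\right)^{2} = \left(7 \cdot 16 - 61\right)^{2} = \left(112 - 61\right)^{2} = 51^{2} = 2601$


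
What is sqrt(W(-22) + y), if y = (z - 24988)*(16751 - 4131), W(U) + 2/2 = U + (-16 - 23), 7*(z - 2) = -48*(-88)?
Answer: I*sqrt(15077697558)/7 ≈ 17542.0*I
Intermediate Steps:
z = 4238/7 (z = 2 + (-48*(-88))/7 = 2 + (1/7)*4224 = 2 + 4224/7 = 4238/7 ≈ 605.43)
W(U) = -40 + U (W(U) = -1 + (U + (-16 - 23)) = -1 + (U - 39) = -1 + (-39 + U) = -40 + U)
y = -2153956360/7 (y = (4238/7 - 24988)*(16751 - 4131) = -170678/7*12620 = -2153956360/7 ≈ -3.0771e+8)
sqrt(W(-22) + y) = sqrt((-40 - 22) - 2153956360/7) = sqrt(-62 - 2153956360/7) = sqrt(-2153956794/7) = I*sqrt(15077697558)/7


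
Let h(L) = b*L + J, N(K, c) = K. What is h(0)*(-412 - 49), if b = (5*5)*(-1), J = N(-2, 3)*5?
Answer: 4610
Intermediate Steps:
J = -10 (J = -2*5 = -10)
b = -25 (b = 25*(-1) = -25)
h(L) = -10 - 25*L (h(L) = -25*L - 10 = -10 - 25*L)
h(0)*(-412 - 49) = (-10 - 25*0)*(-412 - 49) = (-10 + 0)*(-461) = -10*(-461) = 4610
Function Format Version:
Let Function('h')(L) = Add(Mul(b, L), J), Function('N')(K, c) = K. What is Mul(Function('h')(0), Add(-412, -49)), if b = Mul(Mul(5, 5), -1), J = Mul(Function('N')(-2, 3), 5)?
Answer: 4610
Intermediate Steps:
J = -10 (J = Mul(-2, 5) = -10)
b = -25 (b = Mul(25, -1) = -25)
Function('h')(L) = Add(-10, Mul(-25, L)) (Function('h')(L) = Add(Mul(-25, L), -10) = Add(-10, Mul(-25, L)))
Mul(Function('h')(0), Add(-412, -49)) = Mul(Add(-10, Mul(-25, 0)), Add(-412, -49)) = Mul(Add(-10, 0), -461) = Mul(-10, -461) = 4610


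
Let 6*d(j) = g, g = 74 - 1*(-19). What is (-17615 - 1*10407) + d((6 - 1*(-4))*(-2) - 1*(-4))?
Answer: -56013/2 ≈ -28007.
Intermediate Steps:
g = 93 (g = 74 + 19 = 93)
d(j) = 31/2 (d(j) = (1/6)*93 = 31/2)
(-17615 - 1*10407) + d((6 - 1*(-4))*(-2) - 1*(-4)) = (-17615 - 1*10407) + 31/2 = (-17615 - 10407) + 31/2 = -28022 + 31/2 = -56013/2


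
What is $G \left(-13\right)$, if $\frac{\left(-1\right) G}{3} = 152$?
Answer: $5928$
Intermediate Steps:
$G = -456$ ($G = \left(-3\right) 152 = -456$)
$G \left(-13\right) = \left(-456\right) \left(-13\right) = 5928$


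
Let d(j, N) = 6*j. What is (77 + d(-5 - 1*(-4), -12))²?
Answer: 5041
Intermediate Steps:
(77 + d(-5 - 1*(-4), -12))² = (77 + 6*(-5 - 1*(-4)))² = (77 + 6*(-5 + 4))² = (77 + 6*(-1))² = (77 - 6)² = 71² = 5041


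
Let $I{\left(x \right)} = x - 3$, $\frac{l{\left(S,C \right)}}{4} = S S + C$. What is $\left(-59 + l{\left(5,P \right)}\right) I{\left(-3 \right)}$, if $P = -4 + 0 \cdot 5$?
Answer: $-150$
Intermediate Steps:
$P = -4$ ($P = -4 + 0 = -4$)
$l{\left(S,C \right)} = 4 C + 4 S^{2}$ ($l{\left(S,C \right)} = 4 \left(S S + C\right) = 4 \left(S^{2} + C\right) = 4 \left(C + S^{2}\right) = 4 C + 4 S^{2}$)
$I{\left(x \right)} = -3 + x$
$\left(-59 + l{\left(5,P \right)}\right) I{\left(-3 \right)} = \left(-59 + \left(4 \left(-4\right) + 4 \cdot 5^{2}\right)\right) \left(-3 - 3\right) = \left(-59 + \left(-16 + 4 \cdot 25\right)\right) \left(-6\right) = \left(-59 + \left(-16 + 100\right)\right) \left(-6\right) = \left(-59 + 84\right) \left(-6\right) = 25 \left(-6\right) = -150$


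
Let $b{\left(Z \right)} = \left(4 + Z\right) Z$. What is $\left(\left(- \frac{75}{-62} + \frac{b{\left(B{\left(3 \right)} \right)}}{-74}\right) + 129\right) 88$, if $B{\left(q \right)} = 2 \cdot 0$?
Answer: $\frac{355212}{31} \approx 11458.0$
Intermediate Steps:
$B{\left(q \right)} = 0$
$b{\left(Z \right)} = Z \left(4 + Z\right)$
$\left(\left(- \frac{75}{-62} + \frac{b{\left(B{\left(3 \right)} \right)}}{-74}\right) + 129\right) 88 = \left(\left(- \frac{75}{-62} + \frac{0 \left(4 + 0\right)}{-74}\right) + 129\right) 88 = \left(\left(\left(-75\right) \left(- \frac{1}{62}\right) + 0 \cdot 4 \left(- \frac{1}{74}\right)\right) + 129\right) 88 = \left(\left(\frac{75}{62} + 0 \left(- \frac{1}{74}\right)\right) + 129\right) 88 = \left(\left(\frac{75}{62} + 0\right) + 129\right) 88 = \left(\frac{75}{62} + 129\right) 88 = \frac{8073}{62} \cdot 88 = \frac{355212}{31}$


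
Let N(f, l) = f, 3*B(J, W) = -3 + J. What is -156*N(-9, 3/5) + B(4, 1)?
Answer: 4213/3 ≈ 1404.3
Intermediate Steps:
B(J, W) = -1 + J/3 (B(J, W) = (-3 + J)/3 = -1 + J/3)
-156*N(-9, 3/5) + B(4, 1) = -156*(-9) + (-1 + (⅓)*4) = 1404 + (-1 + 4/3) = 1404 + ⅓ = 4213/3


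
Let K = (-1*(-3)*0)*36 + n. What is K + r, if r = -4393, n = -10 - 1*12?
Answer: -4415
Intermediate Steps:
n = -22 (n = -10 - 12 = -22)
K = -22 (K = (-1*(-3)*0)*36 - 22 = (3*0)*36 - 22 = 0*36 - 22 = 0 - 22 = -22)
K + r = -22 - 4393 = -4415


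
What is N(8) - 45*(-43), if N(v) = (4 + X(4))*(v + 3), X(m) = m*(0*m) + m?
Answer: 2023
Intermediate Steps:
X(m) = m (X(m) = m*0 + m = 0 + m = m)
N(v) = 24 + 8*v (N(v) = (4 + 4)*(v + 3) = 8*(3 + v) = 24 + 8*v)
N(8) - 45*(-43) = (24 + 8*8) - 45*(-43) = (24 + 64) + 1935 = 88 + 1935 = 2023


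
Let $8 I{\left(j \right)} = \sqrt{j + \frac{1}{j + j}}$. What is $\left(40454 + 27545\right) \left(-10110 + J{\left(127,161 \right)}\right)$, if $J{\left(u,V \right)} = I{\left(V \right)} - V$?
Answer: $-698417729 + \frac{67999 \sqrt{16693446}}{2576} \approx -6.9831 \cdot 10^{8}$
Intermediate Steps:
$I{\left(j \right)} = \frac{\sqrt{j + \frac{1}{2 j}}}{8}$ ($I{\left(j \right)} = \frac{\sqrt{j + \frac{1}{j + j}}}{8} = \frac{\sqrt{j + \frac{1}{2 j}}}{8}$)
$J{\left(u,V \right)} = - V + \frac{\sqrt{\frac{2}{V} + 4 V}}{16}$ ($J{\left(u,V \right)} = \frac{\sqrt{\frac{2}{V} + 4 V}}{16} - V = - V + \frac{\sqrt{\frac{2}{V} + 4 V}}{16}$)
$\left(40454 + 27545\right) \left(-10110 + J{\left(127,161 \right)}\right) = \left(40454 + 27545\right) \left(-10110 + \left(\left(-1\right) 161 + \frac{\sqrt{\frac{2}{161} + 4 \cdot 161}}{16}\right)\right) = 67999 \left(-10110 - \left(161 - \frac{\sqrt{2 \cdot \frac{1}{161} + 644}}{16}\right)\right) = 67999 \left(-10110 - \left(161 - \frac{\sqrt{\frac{2}{161} + 644}}{16}\right)\right) = 67999 \left(-10110 - \left(161 - \frac{\sqrt{\frac{103686}{161}}}{16}\right)\right) = 67999 \left(-10110 - \left(161 - \frac{\frac{1}{161} \sqrt{16693446}}{16}\right)\right) = 67999 \left(-10110 - \left(161 - \frac{\sqrt{16693446}}{2576}\right)\right) = 67999 \left(-10271 + \frac{\sqrt{16693446}}{2576}\right) = -698417729 + \frac{67999 \sqrt{16693446}}{2576}$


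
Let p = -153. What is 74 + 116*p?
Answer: -17674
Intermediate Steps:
74 + 116*p = 74 + 116*(-153) = 74 - 17748 = -17674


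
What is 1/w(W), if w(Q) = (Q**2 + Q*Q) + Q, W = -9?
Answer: 1/153 ≈ 0.0065359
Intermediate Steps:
w(Q) = Q + 2*Q**2 (w(Q) = (Q**2 + Q**2) + Q = 2*Q**2 + Q = Q + 2*Q**2)
1/w(W) = 1/(-9*(1 + 2*(-9))) = 1/(-9*(1 - 18)) = 1/(-9*(-17)) = 1/153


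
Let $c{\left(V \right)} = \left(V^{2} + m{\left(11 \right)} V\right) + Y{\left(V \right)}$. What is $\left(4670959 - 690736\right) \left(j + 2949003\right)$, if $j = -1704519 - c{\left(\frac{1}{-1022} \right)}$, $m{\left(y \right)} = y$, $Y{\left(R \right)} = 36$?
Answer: $\frac{5173517880316584279}{1044484} \approx 4.9532 \cdot 10^{12}$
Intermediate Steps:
$c{\left(V \right)} = 36 + V^{2} + 11 V$ ($c{\left(V \right)} = \left(V^{2} + 11 V\right) + 36 = 36 + V^{2} + 11 V$)
$j = - \frac{1780380413379}{1044484}$ ($j = -1704519 - \left(36 + \left(\frac{1}{-1022}\right)^{2} + \frac{11}{-1022}\right) = -1704519 - \left(36 + \left(- \frac{1}{1022}\right)^{2} + 11 \left(- \frac{1}{1022}\right)\right) = -1704519 - \left(36 + \frac{1}{1044484} - \frac{11}{1022}\right) = -1704519 - \frac{37590183}{1044484} = - \frac{1780380413379}{1044484} \approx -1.7046 \cdot 10^{6}$)
$\left(4670959 - 690736\right) \left(j + 2949003\right) = \left(4670959 - 690736\right) \left(- \frac{1780380413379}{1044484} + 2949003\right) = 3980223 \cdot \frac{1299806036073}{1044484} = \frac{5173517880316584279}{1044484}$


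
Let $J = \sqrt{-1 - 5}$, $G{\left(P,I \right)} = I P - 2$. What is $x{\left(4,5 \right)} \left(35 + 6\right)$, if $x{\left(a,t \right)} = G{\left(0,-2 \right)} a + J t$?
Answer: $-328 + 205 i \sqrt{6} \approx -328.0 + 502.15 i$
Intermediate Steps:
$G{\left(P,I \right)} = -2 + I P$
$J = i \sqrt{6}$ ($J = \sqrt{-6} = i \sqrt{6} \approx 2.4495 i$)
$x{\left(a,t \right)} = - 2 a + i t \sqrt{6}$ ($x{\left(a,t \right)} = \left(-2 - 0\right) a + i \sqrt{6} t = \left(-2 + 0\right) a + i t \sqrt{6} = - 2 a + i t \sqrt{6}$)
$x{\left(4,5 \right)} \left(35 + 6\right) = \left(\left(-2\right) 4 + i 5 \sqrt{6}\right) \left(35 + 6\right) = \left(-8 + 5 i \sqrt{6}\right) 41 = -328 + 205 i \sqrt{6}$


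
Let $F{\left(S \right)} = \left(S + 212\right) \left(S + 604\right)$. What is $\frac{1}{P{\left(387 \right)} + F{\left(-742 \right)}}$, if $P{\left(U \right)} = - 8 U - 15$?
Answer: $\frac{1}{70029} \approx 1.428 \cdot 10^{-5}$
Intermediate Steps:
$P{\left(U \right)} = -15 - 8 U$
$F{\left(S \right)} = \left(212 + S\right) \left(604 + S\right)$
$\frac{1}{P{\left(387 \right)} + F{\left(-742 \right)}} = \frac{1}{\left(-15 - 3096\right) + \left(128048 + \left(-742\right)^{2} + 816 \left(-742\right)\right)} = \frac{1}{\left(-15 - 3096\right) + \left(128048 + 550564 - 605472\right)} = \frac{1}{-3111 + 73140} = \frac{1}{70029}$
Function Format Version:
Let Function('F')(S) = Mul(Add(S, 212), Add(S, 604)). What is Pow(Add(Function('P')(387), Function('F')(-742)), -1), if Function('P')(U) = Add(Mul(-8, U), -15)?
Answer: Rational(1, 70029) ≈ 1.4280e-5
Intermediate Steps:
Function('P')(U) = Add(-15, Mul(-8, U))
Function('F')(S) = Mul(Add(212, S), Add(604, S))
Pow(Add(Function('P')(387), Function('F')(-742)), -1) = Pow(Add(Add(-15, Mul(-8, 387)), Add(128048, Pow(-742, 2), Mul(816, -742))), -1) = Pow(Add(Add(-15, -3096), Add(128048, 550564, -605472)), -1) = Pow(Add(-3111, 73140), -1) = Pow(70029, -1) = Rational(1, 70029)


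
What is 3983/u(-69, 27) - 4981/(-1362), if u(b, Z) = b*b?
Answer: 9713129/2161494 ≈ 4.4937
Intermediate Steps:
u(b, Z) = b²
3983/u(-69, 27) - 4981/(-1362) = 3983/((-69)²) - 4981/(-1362) = 3983/4761 - 4981*(-1/1362) = 3983*(1/4761) + 4981/1362 = 3983/4761 + 4981/1362 = 9713129/2161494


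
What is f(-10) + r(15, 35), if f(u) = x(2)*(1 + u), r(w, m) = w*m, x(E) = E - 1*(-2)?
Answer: 489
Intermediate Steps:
x(E) = 2 + E (x(E) = E + 2 = 2 + E)
r(w, m) = m*w
f(u) = 4 + 4*u (f(u) = (2 + 2)*(1 + u) = 4*(1 + u) = 4 + 4*u)
f(-10) + r(15, 35) = (4 + 4*(-10)) + 35*15 = (4 - 40) + 525 = -36 + 525 = 489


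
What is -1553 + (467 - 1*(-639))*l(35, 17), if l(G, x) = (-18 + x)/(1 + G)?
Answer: -28507/18 ≈ -1583.7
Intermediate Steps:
l(G, x) = (-18 + x)/(1 + G)
-1553 + (467 - 1*(-639))*l(35, 17) = -1553 + (467 - 1*(-639))*((-18 + 17)/(1 + 35)) = -1553 + (467 + 639)*(-1/36) = -1553 + 1106*((1/36)*(-1)) = -1553 + 1106*(-1/36) = -1553 - 553/18 = -28507/18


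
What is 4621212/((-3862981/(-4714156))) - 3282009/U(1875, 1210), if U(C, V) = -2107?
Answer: 45913914120199533/8139300967 ≈ 5.6410e+6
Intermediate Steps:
4621212/((-3862981/(-4714156))) - 3282009/U(1875, 1210) = 4621212/((-3862981/(-4714156))) - 3282009/(-2107) = 4621212/((-3862981*(-1/4714156))) - 3282009*(-1/2107) = 4621212/(3862981/4714156) + 3282009/2107 = 4621212*(4714156/3862981) + 3282009/2107 = 21785114277072/3862981 + 3282009/2107 = 45913914120199533/8139300967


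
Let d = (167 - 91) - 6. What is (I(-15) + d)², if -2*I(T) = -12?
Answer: 5776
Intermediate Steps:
d = 70 (d = 76 - 6 = 70)
I(T) = 6 (I(T) = -½*(-12) = 6)
(I(-15) + d)² = (6 + 70)² = 76² = 5776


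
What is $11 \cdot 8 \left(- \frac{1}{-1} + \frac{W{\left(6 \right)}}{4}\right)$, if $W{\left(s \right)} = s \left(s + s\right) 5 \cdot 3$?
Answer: $23848$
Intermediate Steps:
$W{\left(s \right)} = 30 s^{2}$ ($W{\left(s \right)} = s 2 s 5 \cdot 3 = s 10 s 3 = 10 s^{2} \cdot 3 = 30 s^{2}$)
$11 \cdot 8 \left(- \frac{1}{-1} + \frac{W{\left(6 \right)}}{4}\right) = 11 \cdot 8 \left(- \frac{1}{-1} + \frac{30 \cdot 6^{2}}{4}\right) = 88 \left(\left(-1\right) \left(-1\right) + 30 \cdot 36 \cdot \frac{1}{4}\right) = 88 \left(1 + 1080 \cdot \frac{1}{4}\right) = 88 \left(1 + 270\right) = 88 \cdot 271 = 23848$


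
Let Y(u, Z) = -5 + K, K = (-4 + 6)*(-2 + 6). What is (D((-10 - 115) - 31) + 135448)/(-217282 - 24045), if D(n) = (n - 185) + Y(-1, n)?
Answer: -135110/241327 ≈ -0.55986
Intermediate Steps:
K = 8 (K = 2*4 = 8)
Y(u, Z) = 3 (Y(u, Z) = -5 + 8 = 3)
D(n) = -182 + n (D(n) = (n - 185) + 3 = (-185 + n) + 3 = -182 + n)
(D((-10 - 115) - 31) + 135448)/(-217282 - 24045) = ((-182 + ((-10 - 115) - 31)) + 135448)/(-217282 - 24045) = ((-182 + (-125 - 31)) + 135448)/(-241327) = ((-182 - 156) + 135448)*(-1/241327) = (-338 + 135448)*(-1/241327) = 135110*(-1/241327) = -135110/241327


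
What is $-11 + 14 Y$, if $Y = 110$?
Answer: $1529$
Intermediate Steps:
$-11 + 14 Y = -11 + 14 \cdot 110 = -11 + 1540 = 1529$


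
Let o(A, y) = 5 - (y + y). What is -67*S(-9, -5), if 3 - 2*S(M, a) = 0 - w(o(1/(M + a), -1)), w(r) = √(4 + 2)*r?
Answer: -201/2 - 469*√6/2 ≈ -674.91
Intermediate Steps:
o(A, y) = 5 - 2*y
w(r) = r*√6 (w(r) = √6*r = r*√6)
S(M, a) = 3/2 + 7*√6/2 (S(M, a) = 3/2 - (0 - (5 - 2*(-1))*√6)/2 = 3/2 - (0 - (5 + 2)*√6)/2 = 3/2 - (0 - 7*√6)/2 = 3/2 - (-7)*√6/2 = 3/2 + 7*√6/2)
-67*S(-9, -5) = -67*(3/2 + 7*√6/2) = -201/2 - 469*√6/2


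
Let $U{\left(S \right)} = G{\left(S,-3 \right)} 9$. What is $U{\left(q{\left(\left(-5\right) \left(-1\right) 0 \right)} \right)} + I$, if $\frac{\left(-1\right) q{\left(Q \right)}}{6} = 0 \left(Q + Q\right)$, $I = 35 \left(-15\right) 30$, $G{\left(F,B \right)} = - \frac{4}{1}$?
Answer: $-15786$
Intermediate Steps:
$G{\left(F,B \right)} = -4$ ($G{\left(F,B \right)} = \left(-4\right) 1 = -4$)
$I = -15750$ ($I = \left(-525\right) 30 = -15750$)
$q{\left(Q \right)} = 0$ ($q{\left(Q \right)} = - 6 \cdot 0 \left(Q + Q\right) = - 6 \cdot 0 \cdot 2 Q = \left(-6\right) 0 = 0$)
$U{\left(S \right)} = -36$ ($U{\left(S \right)} = \left(-4\right) 9 = -36$)
$U{\left(q{\left(\left(-5\right) \left(-1\right) 0 \right)} \right)} + I = -36 - 15750 = -15786$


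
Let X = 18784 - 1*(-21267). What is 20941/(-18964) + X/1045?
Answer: 67058529/1801580 ≈ 37.222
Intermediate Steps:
X = 40051 (X = 18784 + 21267 = 40051)
20941/(-18964) + X/1045 = 20941/(-18964) + 40051/1045 = 20941*(-1/18964) + 40051*(1/1045) = -20941/18964 + 3641/95 = 67058529/1801580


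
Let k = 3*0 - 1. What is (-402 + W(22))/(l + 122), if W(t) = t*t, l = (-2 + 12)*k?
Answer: 41/56 ≈ 0.73214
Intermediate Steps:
k = -1 (k = 0 - 1 = -1)
l = -10 (l = (-2 + 12)*(-1) = 10*(-1) = -10)
W(t) = t²
(-402 + W(22))/(l + 122) = (-402 + 22²)/(-10 + 122) = (-402 + 484)/112 = 82*(1/112) = 41/56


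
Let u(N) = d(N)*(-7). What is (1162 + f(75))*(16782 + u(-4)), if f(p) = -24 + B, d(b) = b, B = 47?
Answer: 19919850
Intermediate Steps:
u(N) = -7*N (u(N) = N*(-7) = -7*N)
f(p) = 23 (f(p) = -24 + 47 = 23)
(1162 + f(75))*(16782 + u(-4)) = (1162 + 23)*(16782 - 7*(-4)) = 1185*(16782 + 28) = 1185*16810 = 19919850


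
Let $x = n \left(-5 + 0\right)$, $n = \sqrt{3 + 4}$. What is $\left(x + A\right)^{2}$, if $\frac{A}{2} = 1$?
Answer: $179 - 20 \sqrt{7} \approx 126.08$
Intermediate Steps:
$n = \sqrt{7} \approx 2.6458$
$A = 2$ ($A = 2 \cdot 1 = 2$)
$x = - 5 \sqrt{7}$ ($x = \sqrt{7} \left(-5 + 0\right) = \sqrt{7} \left(-5\right) = - 5 \sqrt{7} \approx -13.229$)
$\left(x + A\right)^{2} = \left(- 5 \sqrt{7} + 2\right)^{2} = \left(2 - 5 \sqrt{7}\right)^{2}$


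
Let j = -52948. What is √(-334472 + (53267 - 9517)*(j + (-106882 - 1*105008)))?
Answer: 6*I*√321861027 ≈ 1.0764e+5*I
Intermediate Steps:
√(-334472 + (53267 - 9517)*(j + (-106882 - 1*105008))) = √(-334472 + (53267 - 9517)*(-52948 + (-106882 - 1*105008))) = √(-334472 + 43750*(-52948 + (-106882 - 105008))) = √(-334472 + 43750*(-52948 - 211890)) = √(-334472 + 43750*(-264838)) = √(-334472 - 11586662500) = √(-11586996972) = 6*I*√321861027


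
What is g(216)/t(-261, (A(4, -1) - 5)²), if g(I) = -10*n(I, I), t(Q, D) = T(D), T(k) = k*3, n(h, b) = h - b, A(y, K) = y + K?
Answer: 0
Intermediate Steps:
A(y, K) = K + y
T(k) = 3*k
t(Q, D) = 3*D
g(I) = 0 (g(I) = -10*(I - I) = -10*0 = 0)
g(216)/t(-261, (A(4, -1) - 5)²) = 0/((3*((-1 + 4) - 5)²)) = 0/((3*(3 - 5)²)) = 0/((3*(-2)²)) = 0/((3*4)) = 0/12 = 0*(1/12) = 0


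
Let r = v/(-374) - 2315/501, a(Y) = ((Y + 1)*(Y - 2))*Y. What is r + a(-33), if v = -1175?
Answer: -6925620175/187374 ≈ -36962.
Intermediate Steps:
a(Y) = Y*(1 + Y)*(-2 + Y) (a(Y) = ((1 + Y)*(-2 + Y))*Y = Y*(1 + Y)*(-2 + Y))
r = -277135/187374 (r = -1175/(-374) - 2315/501 = -1175*(-1/374) - 2315*1/501 = 1175/374 - 2315/501 = -277135/187374 ≈ -1.4790)
r + a(-33) = -277135/187374 - 33*(-2 + (-33)² - 1*(-33)) = -277135/187374 - 33*(-2 + 1089 + 33) = -277135/187374 - 33*1120 = -277135/187374 - 36960 = -6925620175/187374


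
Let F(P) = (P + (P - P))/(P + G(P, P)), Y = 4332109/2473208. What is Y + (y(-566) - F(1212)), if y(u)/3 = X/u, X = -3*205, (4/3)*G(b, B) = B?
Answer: 21752977133/4899425048 ≈ 4.4399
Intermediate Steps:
Y = 4332109/2473208 (Y = 4332109*(1/2473208) = 4332109/2473208 ≈ 1.7516)
G(b, B) = 3*B/4
X = -615
F(P) = 4/7 (F(P) = (P + (P - P))/(P + 3*P/4) = (P + 0)/((7*P/4)) = P*(4/(7*P)) = 4/7)
y(u) = -1845/u (y(u) = 3*(-615/u) = -1845/u)
Y + (y(-566) - F(1212)) = 4332109/2473208 + (-1845/(-566) - 1*4/7) = 4332109/2473208 + (-1845*(-1/566) - 4/7) = 4332109/2473208 + (1845/566 - 4/7) = 4332109/2473208 + 10651/3962 = 21752977133/4899425048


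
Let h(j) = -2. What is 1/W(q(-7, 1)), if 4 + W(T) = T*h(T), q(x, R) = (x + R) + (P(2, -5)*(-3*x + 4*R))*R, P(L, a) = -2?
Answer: 1/108 ≈ 0.0092593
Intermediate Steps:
q(x, R) = R + x + R*(-8*R + 6*x) (q(x, R) = (x + R) + (-2*(-3*x + 4*R))*R = (R + x) + (-8*R + 6*x)*R = (R + x) + R*(-8*R + 6*x) = R + x + R*(-8*R + 6*x))
W(T) = -4 - 2*T (W(T) = -4 + T*(-2) = -4 - 2*T)
1/W(q(-7, 1)) = 1/(-4 - 2*(1 - 7 - 8*1**2 + 6*1*(-7))) = 1/(-4 - 2*(1 - 7 - 8*1 - 42)) = 1/(-4 - 2*(1 - 7 - 8 - 42)) = 1/(-4 - 2*(-56)) = 1/(-4 + 112) = 1/108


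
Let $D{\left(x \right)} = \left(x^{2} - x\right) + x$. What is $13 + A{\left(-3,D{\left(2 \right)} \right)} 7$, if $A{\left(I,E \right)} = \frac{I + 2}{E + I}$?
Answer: $6$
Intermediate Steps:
$D{\left(x \right)} = x^{2}$
$A{\left(I,E \right)} = \frac{2 + I}{E + I}$
$13 + A{\left(-3,D{\left(2 \right)} \right)} 7 = 13 + \frac{2 - 3}{2^{2} - 3} \cdot 7 = 13 + \frac{1}{4 - 3} \left(-1\right) 7 = 13 + 1^{-1} \left(-1\right) 7 = 13 + 1 \left(-1\right) 7 = 13 - 7 = 6$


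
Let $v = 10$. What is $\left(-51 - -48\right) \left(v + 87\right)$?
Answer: $-291$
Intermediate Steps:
$\left(-51 - -48\right) \left(v + 87\right) = \left(-51 - -48\right) \left(10 + 87\right) = \left(-51 + 48\right) 97 = \left(-3\right) 97 = -291$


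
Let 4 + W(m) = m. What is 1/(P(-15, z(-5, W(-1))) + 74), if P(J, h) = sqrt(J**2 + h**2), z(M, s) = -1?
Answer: 37/2625 - sqrt(226)/5250 ≈ 0.011232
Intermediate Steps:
W(m) = -4 + m
1/(P(-15, z(-5, W(-1))) + 74) = 1/(sqrt((-15)**2 + (-1)**2) + 74) = 1/(sqrt(225 + 1) + 74) = 1/(sqrt(226) + 74) = 1/(74 + sqrt(226))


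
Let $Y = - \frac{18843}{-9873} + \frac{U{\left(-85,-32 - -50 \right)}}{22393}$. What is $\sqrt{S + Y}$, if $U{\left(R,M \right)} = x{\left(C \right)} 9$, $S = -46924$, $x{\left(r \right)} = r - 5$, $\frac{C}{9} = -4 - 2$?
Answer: $\frac{10 i \sqrt{52007002817419635}}{10527909} \approx 216.62 i$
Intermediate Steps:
$C = -54$ ($C = 9 \left(-4 - 2\right) = 9 \left(-6\right) = -54$)
$x{\left(r \right)} = -5 + r$ ($x{\left(r \right)} = r - 5 = -5 + r$)
$U{\left(R,M \right)} = -531$ ($U{\left(R,M \right)} = \left(-5 - 54\right) 9 = \left(-59\right) 9 = -531$)
$Y = \frac{138902912}{73695363}$ ($Y = - \frac{18843}{-9873} - \frac{531}{22393} = \left(-18843\right) \left(- \frac{1}{9873}\right) - \frac{531}{22393} = \frac{6281}{3291} - \frac{531}{22393} = \frac{138902912}{73695363} \approx 1.8848$)
$\sqrt{S + Y} = \sqrt{-46924 + \frac{138902912}{73695363}} = \sqrt{- \frac{3457942310500}{73695363}} = \frac{10 i \sqrt{52007002817419635}}{10527909}$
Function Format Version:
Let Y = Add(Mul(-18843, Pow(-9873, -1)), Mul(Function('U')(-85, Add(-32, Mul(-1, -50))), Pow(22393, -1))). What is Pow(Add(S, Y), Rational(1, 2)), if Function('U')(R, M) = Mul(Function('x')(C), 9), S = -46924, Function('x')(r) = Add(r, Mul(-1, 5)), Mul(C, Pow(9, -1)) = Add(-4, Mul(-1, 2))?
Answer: Mul(Rational(10, 10527909), I, Pow(52007002817419635, Rational(1, 2))) ≈ Mul(216.62, I)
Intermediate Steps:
C = -54 (C = Mul(9, Add(-4, Mul(-1, 2))) = Mul(9, Add(-4, -2)) = Mul(9, -6) = -54)
Function('x')(r) = Add(-5, r) (Function('x')(r) = Add(r, -5) = Add(-5, r))
Function('U')(R, M) = -531 (Function('U')(R, M) = Mul(Add(-5, -54), 9) = Mul(-59, 9) = -531)
Y = Rational(138902912, 73695363) (Y = Add(Mul(-18843, Pow(-9873, -1)), Mul(-531, Pow(22393, -1))) = Add(Mul(-18843, Rational(-1, 9873)), Mul(-531, Rational(1, 22393))) = Add(Rational(6281, 3291), Rational(-531, 22393)) = Rational(138902912, 73695363) ≈ 1.8848)
Pow(Add(S, Y), Rational(1, 2)) = Pow(Add(-46924, Rational(138902912, 73695363)), Rational(1, 2)) = Pow(Rational(-3457942310500, 73695363), Rational(1, 2)) = Mul(Rational(10, 10527909), I, Pow(52007002817419635, Rational(1, 2)))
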